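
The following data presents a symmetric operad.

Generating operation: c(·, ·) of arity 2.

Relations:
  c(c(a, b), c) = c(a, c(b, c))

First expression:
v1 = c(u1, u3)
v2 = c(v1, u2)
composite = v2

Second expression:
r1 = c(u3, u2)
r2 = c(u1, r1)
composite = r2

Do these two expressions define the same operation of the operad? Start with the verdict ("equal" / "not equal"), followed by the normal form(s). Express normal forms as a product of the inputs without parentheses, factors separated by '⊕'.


equal; the common form is u1 ⊕ u3 ⊕ u2

The first expression reduces to u1 ⊕ u3 ⊕ u2
The second expression reduces to u1 ⊕ u3 ⊕ u2
Both agree, so they are equal.


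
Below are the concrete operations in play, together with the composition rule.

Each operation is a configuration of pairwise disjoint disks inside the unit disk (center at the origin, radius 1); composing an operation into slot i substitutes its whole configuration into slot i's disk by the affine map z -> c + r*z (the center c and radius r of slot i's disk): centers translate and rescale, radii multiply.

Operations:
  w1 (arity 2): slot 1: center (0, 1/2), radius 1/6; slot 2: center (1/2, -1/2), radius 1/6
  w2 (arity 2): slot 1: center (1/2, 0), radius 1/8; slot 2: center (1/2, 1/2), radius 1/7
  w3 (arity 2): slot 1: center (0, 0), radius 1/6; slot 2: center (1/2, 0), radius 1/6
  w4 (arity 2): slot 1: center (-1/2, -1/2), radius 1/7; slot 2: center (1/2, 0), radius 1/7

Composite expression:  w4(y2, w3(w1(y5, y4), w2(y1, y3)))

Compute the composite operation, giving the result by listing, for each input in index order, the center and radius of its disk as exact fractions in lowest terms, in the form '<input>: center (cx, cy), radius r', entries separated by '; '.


y1: center (7/12, 0), radius 1/336; y2: center (-1/2, -1/2), radius 1/7; y3: center (7/12, 1/84), radius 1/294; y4: center (43/84, -1/84), radius 1/252; y5: center (1/2, 1/84), radius 1/252


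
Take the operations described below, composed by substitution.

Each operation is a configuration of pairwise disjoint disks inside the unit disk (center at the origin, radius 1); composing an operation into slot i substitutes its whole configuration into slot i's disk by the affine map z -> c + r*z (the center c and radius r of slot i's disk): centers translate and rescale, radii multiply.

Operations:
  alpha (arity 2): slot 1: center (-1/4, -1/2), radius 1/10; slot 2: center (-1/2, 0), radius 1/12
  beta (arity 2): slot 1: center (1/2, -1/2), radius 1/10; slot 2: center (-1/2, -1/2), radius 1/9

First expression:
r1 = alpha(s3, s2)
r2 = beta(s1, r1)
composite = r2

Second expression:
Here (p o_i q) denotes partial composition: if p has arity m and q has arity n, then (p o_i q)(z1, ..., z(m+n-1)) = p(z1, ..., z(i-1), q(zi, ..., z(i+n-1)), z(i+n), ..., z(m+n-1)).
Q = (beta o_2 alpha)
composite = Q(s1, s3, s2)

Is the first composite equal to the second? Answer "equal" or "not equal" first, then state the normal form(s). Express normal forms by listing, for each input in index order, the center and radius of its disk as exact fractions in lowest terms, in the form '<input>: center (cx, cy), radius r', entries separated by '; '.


The first expression reduces to s1: center (1/2, -1/2), radius 1/10; s2: center (-5/9, -1/2), radius 1/108; s3: center (-19/36, -5/9), radius 1/90
The second expression reduces to s1: center (1/2, -1/2), radius 1/10; s2: center (-5/9, -1/2), radius 1/108; s3: center (-19/36, -5/9), radius 1/90
Same normal form: equal.

equal — both sides give s1: center (1/2, -1/2), radius 1/10; s2: center (-5/9, -1/2), radius 1/108; s3: center (-19/36, -5/9), radius 1/90


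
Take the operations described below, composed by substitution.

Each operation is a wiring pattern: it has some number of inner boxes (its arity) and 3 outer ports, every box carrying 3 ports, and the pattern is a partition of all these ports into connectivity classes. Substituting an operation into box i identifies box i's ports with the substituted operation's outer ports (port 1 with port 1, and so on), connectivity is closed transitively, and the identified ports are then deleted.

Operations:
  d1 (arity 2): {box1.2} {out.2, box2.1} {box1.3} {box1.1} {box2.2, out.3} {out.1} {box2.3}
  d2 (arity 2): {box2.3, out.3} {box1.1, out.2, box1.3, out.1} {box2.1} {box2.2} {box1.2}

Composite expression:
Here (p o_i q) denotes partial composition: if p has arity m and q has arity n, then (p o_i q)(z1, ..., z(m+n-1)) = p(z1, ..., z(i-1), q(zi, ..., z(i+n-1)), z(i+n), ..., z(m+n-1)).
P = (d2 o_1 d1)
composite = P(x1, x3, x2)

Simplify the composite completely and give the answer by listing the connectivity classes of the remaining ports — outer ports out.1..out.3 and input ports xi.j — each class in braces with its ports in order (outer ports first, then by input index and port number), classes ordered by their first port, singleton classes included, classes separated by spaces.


{out.1, out.2, x3.2} {out.3, x2.3} {x1.1} {x1.2} {x1.3} {x2.1} {x2.2} {x3.1} {x3.3}

Substituting into d2 glues patterns; closure does the rest.
composing d1 on (x1, x3), with out.j its own outer ports: {out.1} {out.2, x3.1} {out.3, x3.2} {x1.1} {x1.2} {x1.3} {x3.3}
composing d2 on (x1, x3, x2), with out.j its own outer ports: {out.1, out.2, x3.2} {out.3, x2.3} {x1.1} {x1.2} {x1.3} {x2.1} {x2.2} {x3.1} {x3.3}


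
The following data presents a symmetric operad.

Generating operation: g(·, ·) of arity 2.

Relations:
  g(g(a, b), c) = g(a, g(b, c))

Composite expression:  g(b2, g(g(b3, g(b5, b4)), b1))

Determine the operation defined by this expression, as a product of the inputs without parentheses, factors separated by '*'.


Under associativity of g, the answer is the b's in reading order.
g(b5, b4) collapses to b5 * b4
g(b3, g(b5, b4)) collapses to b3 * b5 * b4
g(g(b3, g(b5, b4)), b1) collapses to b3 * b5 * b4 * b1
g(b2, g(g(b3, g(b5, b4)), b1)) collapses to b2 * b3 * b5 * b4 * b1

b2 * b3 * b5 * b4 * b1


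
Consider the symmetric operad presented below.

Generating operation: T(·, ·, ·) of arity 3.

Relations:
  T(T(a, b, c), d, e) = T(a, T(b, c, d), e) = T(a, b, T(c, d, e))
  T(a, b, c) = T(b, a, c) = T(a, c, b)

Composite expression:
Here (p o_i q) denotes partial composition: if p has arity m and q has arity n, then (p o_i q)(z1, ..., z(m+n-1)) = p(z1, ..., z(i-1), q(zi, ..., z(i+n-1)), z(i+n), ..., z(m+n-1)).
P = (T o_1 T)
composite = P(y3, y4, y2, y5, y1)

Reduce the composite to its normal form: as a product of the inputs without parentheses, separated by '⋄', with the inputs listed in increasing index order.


y1 ⋄ y2 ⋄ y3 ⋄ y4 ⋄ y5


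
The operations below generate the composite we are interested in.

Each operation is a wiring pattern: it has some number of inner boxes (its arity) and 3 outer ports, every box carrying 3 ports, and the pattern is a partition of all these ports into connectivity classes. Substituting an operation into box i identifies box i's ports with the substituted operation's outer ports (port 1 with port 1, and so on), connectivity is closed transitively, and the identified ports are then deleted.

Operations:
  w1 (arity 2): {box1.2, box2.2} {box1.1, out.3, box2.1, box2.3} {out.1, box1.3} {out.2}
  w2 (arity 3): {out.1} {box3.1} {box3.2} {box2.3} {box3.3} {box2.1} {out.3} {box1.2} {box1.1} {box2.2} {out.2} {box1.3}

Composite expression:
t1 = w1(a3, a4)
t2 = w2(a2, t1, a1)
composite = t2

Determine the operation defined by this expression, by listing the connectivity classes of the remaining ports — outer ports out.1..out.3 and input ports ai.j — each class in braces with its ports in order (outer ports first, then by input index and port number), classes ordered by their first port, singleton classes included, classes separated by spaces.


{out.1} {out.2} {out.3} {a1.1} {a1.2} {a1.3} {a2.1} {a2.2} {a2.3} {a3.1, a4.1, a4.3} {a3.2, a4.2} {a3.3}

Reachability decides: close wires over w2-identified ports.
composing w1 on (a3, a4), with out.j its own outer ports: {out.1, a3.3} {out.2} {out.3, a3.1, a4.1, a4.3} {a3.2, a4.2}
composing w2 on (a2, a3, a4, a1), with out.j its own outer ports: {out.1} {out.2} {out.3} {a1.1} {a1.2} {a1.3} {a2.1} {a2.2} {a2.3} {a3.1, a4.1, a4.3} {a3.2, a4.2} {a3.3}


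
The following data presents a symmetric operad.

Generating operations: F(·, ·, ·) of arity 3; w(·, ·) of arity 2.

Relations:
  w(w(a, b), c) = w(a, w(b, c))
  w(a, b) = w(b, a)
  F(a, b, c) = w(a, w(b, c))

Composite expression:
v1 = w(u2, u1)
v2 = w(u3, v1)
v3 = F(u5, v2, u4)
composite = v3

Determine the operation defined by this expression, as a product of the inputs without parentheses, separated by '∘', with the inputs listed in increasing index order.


Key point: F commutes, so take the u-inputs in any fixed order.
w(u2, u1) spells out as u2 ∘ u1
w(u3, w(u2, u1)) spells out as u3 ∘ u2 ∘ u1
F(u5, w(u3, w(u2, u1)), u4) spells out as u5 ∘ u3 ∘ u2 ∘ u1 ∘ u4
the factors in increasing index order: u1 ∘ u2 ∘ u3 ∘ u4 ∘ u5

u1 ∘ u2 ∘ u3 ∘ u4 ∘ u5


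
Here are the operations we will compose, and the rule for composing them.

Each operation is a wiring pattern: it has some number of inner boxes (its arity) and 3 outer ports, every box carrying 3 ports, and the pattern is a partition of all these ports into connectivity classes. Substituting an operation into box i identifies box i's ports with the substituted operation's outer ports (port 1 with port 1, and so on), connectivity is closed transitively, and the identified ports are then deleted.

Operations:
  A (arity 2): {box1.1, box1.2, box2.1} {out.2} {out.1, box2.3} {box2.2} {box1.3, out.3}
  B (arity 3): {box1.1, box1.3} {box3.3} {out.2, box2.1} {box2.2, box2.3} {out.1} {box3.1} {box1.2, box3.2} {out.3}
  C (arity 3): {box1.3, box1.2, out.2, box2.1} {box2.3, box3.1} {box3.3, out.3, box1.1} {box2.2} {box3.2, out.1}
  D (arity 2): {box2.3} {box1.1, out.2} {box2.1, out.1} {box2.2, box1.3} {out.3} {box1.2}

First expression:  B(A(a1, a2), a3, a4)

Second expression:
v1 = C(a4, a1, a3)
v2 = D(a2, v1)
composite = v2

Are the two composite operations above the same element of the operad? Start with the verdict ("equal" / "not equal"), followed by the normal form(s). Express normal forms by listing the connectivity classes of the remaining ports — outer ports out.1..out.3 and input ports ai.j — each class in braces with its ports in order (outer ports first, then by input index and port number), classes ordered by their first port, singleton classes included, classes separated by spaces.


In normal form, the first expression is {out.1} {out.2, a3.1} {out.3} {a1.1, a1.2, a2.1} {a1.3, a2.3} {a2.2} {a3.2, a3.3} {a4.1} {a4.2} {a4.3}
In normal form, the second expression is {out.1, a3.2} {out.2, a2.1} {out.3} {a1.1, a2.3, a4.2, a4.3} {a1.2} {a1.3, a3.1} {a2.2} {a3.3, a4.1}
No match — not equal.

not equal — first {out.1} {out.2, a3.1} {out.3} {a1.1, a1.2, a2.1} {a1.3, a2.3} {a2.2} {a3.2, a3.3} {a4.1} {a4.2} {a4.3}, second {out.1, a3.2} {out.2, a2.1} {out.3} {a1.1, a2.3, a4.2, a4.3} {a1.2} {a1.3, a3.1} {a2.2} {a3.3, a4.1}


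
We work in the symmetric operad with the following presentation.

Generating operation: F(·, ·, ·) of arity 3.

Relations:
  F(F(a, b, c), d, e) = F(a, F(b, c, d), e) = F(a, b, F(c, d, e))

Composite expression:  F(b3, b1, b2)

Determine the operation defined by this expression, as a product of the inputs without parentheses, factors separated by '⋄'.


b3 ⋄ b1 ⋄ b2


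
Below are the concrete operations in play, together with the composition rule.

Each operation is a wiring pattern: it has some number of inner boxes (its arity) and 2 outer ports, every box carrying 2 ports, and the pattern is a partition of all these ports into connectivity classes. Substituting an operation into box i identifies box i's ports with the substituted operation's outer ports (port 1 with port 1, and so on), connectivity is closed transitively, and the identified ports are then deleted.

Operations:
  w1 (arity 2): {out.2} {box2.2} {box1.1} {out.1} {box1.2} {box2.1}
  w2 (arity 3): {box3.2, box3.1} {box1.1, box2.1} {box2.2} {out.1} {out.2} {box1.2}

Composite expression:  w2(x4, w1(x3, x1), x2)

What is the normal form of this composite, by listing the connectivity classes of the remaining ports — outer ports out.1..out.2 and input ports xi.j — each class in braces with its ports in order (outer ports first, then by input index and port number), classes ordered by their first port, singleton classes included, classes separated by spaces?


Two ports join when wires chain via w2-identified ports.
through w1, on inputs (x3, x1): {out.1} {out.2} {x1.1} {x1.2} {x3.1} {x3.2} (out.j = stage outer ports)
through w2, on inputs (x4, x3, x1, x2): {out.1} {out.2} {x1.1} {x1.2} {x2.1, x2.2} {x3.1} {x3.2} {x4.1} {x4.2} (out.j = stage outer ports)

{out.1} {out.2} {x1.1} {x1.2} {x2.1, x2.2} {x3.1} {x3.2} {x4.1} {x4.2}


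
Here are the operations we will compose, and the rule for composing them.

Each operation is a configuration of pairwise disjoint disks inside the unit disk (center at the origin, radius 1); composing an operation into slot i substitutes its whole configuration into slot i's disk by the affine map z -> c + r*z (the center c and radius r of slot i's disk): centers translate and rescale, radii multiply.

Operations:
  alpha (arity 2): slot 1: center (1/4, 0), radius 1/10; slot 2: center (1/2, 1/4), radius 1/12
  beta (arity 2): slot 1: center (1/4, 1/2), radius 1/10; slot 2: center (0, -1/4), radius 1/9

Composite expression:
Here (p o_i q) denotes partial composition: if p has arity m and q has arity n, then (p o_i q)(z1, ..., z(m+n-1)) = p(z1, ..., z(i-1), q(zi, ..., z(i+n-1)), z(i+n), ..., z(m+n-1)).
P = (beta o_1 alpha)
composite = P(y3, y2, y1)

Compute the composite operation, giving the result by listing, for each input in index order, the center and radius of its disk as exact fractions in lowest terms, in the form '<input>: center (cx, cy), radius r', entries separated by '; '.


Follow each y-input down from beta: c' goes to c + r*c', radius to r*r'.
y3 passes through 2 substitutions, ending at center (11/40, 1/2), radius 1/100
y2 passes through 2 substitutions, ending at center (3/10, 21/40), radius 1/120
y1 passes through 1 substitution, ending at center (0, -1/4), radius 1/9

y1: center (0, -1/4), radius 1/9; y2: center (3/10, 21/40), radius 1/120; y3: center (11/40, 1/2), radius 1/100


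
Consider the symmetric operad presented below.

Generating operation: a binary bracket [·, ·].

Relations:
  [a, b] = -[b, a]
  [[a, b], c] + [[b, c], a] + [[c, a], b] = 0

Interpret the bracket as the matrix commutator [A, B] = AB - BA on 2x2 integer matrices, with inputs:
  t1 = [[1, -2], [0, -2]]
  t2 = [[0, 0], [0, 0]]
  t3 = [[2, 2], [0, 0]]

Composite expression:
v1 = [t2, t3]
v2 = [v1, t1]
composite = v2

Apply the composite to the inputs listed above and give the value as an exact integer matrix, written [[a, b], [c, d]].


[[0, 0], [0, 0]]

[t2, t3] = [[0, 0], [0, 0]]
[[t2, t3], t1] = [[0, 0], [0, 0]]


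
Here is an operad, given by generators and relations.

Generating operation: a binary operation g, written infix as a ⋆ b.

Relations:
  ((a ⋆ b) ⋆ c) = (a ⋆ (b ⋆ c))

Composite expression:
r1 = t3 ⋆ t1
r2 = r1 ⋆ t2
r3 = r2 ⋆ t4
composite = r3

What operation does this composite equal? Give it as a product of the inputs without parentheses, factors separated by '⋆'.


t3 ⋆ t1 ⋆ t2 ⋆ t4

The g-tree's shape is irrelevant; the t-reading-order decides.
(t3 ⋆ t1) unparenthesizes to t3 ⋆ t1
((t3 ⋆ t1) ⋆ t2) unparenthesizes to t3 ⋆ t1 ⋆ t2
(((t3 ⋆ t1) ⋆ t2) ⋆ t4) unparenthesizes to t3 ⋆ t1 ⋆ t2 ⋆ t4


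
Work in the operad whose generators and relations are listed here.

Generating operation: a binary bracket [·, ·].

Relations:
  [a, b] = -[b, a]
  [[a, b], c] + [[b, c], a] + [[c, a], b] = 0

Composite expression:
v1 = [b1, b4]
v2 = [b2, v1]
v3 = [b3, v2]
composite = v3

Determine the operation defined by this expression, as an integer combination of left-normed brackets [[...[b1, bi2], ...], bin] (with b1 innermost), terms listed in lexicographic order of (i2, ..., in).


Skip Jacobi rewriting: expand, keep b1-initial words, read off terms.
Composite bracket: [b3, [b2, [b1, b4]]]
Under [a, b] = ab - ba we get 8 signed associative words (2^3 = 8).
The b1-initial words carry the normal form:
  the word b1b4b2b3 carries sign +1 and contributes +[[[b1, b4], b2], b3]

[[[b1, b4], b2], b3]


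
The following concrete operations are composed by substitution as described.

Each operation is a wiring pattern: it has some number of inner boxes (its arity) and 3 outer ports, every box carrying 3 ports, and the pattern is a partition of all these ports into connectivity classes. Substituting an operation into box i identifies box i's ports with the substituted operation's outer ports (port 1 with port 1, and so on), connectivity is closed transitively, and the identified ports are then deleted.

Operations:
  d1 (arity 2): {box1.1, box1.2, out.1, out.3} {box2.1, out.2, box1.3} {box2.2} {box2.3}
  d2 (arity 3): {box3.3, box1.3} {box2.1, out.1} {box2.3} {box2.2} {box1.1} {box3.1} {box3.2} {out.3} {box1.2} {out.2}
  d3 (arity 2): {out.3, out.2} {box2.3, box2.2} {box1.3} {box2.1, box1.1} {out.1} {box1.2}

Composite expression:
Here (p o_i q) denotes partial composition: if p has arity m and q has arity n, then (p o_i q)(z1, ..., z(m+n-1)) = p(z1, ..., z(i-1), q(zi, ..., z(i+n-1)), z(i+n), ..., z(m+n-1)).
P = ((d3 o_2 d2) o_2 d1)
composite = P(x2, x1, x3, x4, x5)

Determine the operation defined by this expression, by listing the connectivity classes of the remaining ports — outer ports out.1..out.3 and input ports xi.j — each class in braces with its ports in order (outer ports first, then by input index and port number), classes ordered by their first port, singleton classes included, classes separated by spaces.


Connectivity passes through glued d3-boundaries; trace each wire chain.
through d1, on inputs (x1, x3): {out.1, out.3, x1.1, x1.2} {out.2, x1.3, x3.1} {x3.2} {x3.3} (out.j = stage outer ports)
through d2, on inputs (x1, x3, x4, x5): {out.1, x4.1} {out.2} {out.3} {x1.1, x1.2, x5.3} {x1.3, x3.1} {x3.2} {x3.3} {x4.2} {x4.3} {x5.1} {x5.2} (out.j = stage outer ports)
through d3, on inputs (x2, x1, x3, x4, x5): {out.1} {out.2, out.3} {x1.1, x1.2, x5.3} {x1.3, x3.1} {x2.1, x4.1} {x2.2} {x2.3} {x3.2} {x3.3} {x4.2} {x4.3} {x5.1} {x5.2} (out.j = stage outer ports)

{out.1} {out.2, out.3} {x1.1, x1.2, x5.3} {x1.3, x3.1} {x2.1, x4.1} {x2.2} {x2.3} {x3.2} {x3.3} {x4.2} {x4.3} {x5.1} {x5.2}


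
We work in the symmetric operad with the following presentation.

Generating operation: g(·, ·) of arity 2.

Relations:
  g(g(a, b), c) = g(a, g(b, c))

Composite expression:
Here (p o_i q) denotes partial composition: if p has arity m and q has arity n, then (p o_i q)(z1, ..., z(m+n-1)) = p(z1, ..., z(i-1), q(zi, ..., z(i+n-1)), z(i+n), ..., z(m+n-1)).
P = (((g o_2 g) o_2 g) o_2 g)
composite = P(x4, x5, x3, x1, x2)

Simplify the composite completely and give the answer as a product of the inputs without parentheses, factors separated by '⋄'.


x4 ⋄ x5 ⋄ x3 ⋄ x1 ⋄ x2

All parenthesizations of g agree; list the x-inputs left to right.
g(x5, x3) collapses to x5 ⋄ x3
g(g(x5, x3), x1) collapses to x5 ⋄ x3 ⋄ x1
g(g(g(x5, x3), x1), x2) collapses to x5 ⋄ x3 ⋄ x1 ⋄ x2
g(x4, g(g(g(x5, x3), x1), x2)) collapses to x4 ⋄ x5 ⋄ x3 ⋄ x1 ⋄ x2


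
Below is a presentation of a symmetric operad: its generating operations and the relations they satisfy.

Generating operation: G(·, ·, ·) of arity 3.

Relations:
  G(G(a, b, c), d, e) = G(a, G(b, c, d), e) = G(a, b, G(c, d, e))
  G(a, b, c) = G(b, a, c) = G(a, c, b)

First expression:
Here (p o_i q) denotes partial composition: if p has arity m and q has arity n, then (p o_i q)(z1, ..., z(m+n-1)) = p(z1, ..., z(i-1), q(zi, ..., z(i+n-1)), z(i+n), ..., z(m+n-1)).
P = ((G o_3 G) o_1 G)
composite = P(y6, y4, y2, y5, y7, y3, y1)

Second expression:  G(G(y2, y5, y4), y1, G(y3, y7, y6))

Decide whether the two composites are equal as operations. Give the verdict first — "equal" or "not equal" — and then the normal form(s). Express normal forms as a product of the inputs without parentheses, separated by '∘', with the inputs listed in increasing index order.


equal; both compose to y1 ∘ y2 ∘ y3 ∘ y4 ∘ y5 ∘ y6 ∘ y7


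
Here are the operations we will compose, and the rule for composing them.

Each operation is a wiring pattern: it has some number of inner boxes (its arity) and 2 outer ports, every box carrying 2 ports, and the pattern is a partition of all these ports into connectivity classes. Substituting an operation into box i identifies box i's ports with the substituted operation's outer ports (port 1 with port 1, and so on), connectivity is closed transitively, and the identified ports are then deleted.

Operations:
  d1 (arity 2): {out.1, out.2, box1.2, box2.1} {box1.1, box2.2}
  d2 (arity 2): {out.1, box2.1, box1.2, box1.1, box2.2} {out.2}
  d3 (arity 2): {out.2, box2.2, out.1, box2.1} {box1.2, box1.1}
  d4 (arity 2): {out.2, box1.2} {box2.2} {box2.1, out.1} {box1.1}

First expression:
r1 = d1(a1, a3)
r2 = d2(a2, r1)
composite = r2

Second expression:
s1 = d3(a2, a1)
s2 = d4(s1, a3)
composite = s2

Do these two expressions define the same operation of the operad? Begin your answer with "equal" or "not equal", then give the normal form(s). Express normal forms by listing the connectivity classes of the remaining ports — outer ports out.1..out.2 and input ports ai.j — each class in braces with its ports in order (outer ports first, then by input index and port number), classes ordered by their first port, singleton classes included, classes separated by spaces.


In normal form, the first expression is {out.1, a1.2, a2.1, a2.2, a3.1} {out.2} {a1.1, a3.2}
In normal form, the second expression is {out.1, a3.1} {out.2, a1.1, a1.2} {a2.1, a2.2} {a3.2}
The normal forms differ: not equal.

not equal; first: {out.1, a1.2, a2.1, a2.2, a3.1} {out.2} {a1.1, a3.2}; second: {out.1, a3.1} {out.2, a1.1, a1.2} {a2.1, a2.2} {a3.2}


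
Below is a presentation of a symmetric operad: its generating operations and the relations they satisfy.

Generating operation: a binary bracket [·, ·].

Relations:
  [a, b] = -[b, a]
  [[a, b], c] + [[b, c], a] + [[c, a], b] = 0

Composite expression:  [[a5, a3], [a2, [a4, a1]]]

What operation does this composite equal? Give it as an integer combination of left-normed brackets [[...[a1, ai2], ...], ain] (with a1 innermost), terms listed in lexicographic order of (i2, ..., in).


[[[[a1, a4], a2], a3], a5] - [[[[a1, a4], a2], a5], a3]


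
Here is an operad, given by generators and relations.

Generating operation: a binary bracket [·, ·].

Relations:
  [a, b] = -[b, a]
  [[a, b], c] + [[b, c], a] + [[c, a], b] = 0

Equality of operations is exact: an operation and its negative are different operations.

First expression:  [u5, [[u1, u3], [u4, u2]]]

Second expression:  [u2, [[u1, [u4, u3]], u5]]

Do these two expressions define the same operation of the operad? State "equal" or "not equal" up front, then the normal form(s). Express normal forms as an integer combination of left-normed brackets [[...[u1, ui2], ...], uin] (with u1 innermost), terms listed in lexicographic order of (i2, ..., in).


not equal; the first gives [[[[u1, u3], u2], u4], u5] - [[[[u1, u3], u4], u2], u5] and the second [[[[u1, u3], u4], u5], u2] - [[[[u1, u4], u3], u5], u2]

The first expression, normalized: [[[[u1, u3], u2], u4], u5] - [[[[u1, u3], u4], u2], u5]
The second expression, normalized: [[[[u1, u3], u4], u5], u2] - [[[[u1, u4], u3], u5], u2]
No match — not equal.


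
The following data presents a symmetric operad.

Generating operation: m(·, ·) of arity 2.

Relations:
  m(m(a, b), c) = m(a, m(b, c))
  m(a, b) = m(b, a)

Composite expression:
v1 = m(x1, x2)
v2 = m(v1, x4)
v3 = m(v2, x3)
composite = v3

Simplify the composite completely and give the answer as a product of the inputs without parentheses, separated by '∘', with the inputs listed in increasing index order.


Key point: m commutes, so take the x-inputs in any fixed order.
m(x1, x2) flattens to x1 ∘ x2
m(m(x1, x2), x4) flattens to x1 ∘ x2 ∘ x4
m(m(m(x1, x2), x4), x3) flattens to x1 ∘ x2 ∘ x4 ∘ x3
reordering the factors by index: x1 ∘ x2 ∘ x3 ∘ x4

x1 ∘ x2 ∘ x3 ∘ x4


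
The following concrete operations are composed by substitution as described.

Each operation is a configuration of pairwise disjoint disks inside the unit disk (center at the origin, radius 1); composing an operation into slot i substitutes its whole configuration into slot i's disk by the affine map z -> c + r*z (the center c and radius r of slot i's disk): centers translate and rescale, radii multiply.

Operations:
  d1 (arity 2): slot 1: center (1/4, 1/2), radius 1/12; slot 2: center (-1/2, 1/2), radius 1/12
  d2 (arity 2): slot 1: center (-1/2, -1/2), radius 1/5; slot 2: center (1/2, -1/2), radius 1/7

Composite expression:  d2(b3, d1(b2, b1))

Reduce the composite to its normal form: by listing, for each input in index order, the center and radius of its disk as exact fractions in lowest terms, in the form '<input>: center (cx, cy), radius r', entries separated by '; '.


Below d2, radii multiply path by path; the b-disk centers shift.
b3 passes through 1 substitution, ending at center (-1/2, -1/2), radius 1/5
b2 passes through 2 substitutions, ending at center (15/28, -3/7), radius 1/84
b1 passes through 2 substitutions, ending at center (3/7, -3/7), radius 1/84

b1: center (3/7, -3/7), radius 1/84; b2: center (15/28, -3/7), radius 1/84; b3: center (-1/2, -1/2), radius 1/5


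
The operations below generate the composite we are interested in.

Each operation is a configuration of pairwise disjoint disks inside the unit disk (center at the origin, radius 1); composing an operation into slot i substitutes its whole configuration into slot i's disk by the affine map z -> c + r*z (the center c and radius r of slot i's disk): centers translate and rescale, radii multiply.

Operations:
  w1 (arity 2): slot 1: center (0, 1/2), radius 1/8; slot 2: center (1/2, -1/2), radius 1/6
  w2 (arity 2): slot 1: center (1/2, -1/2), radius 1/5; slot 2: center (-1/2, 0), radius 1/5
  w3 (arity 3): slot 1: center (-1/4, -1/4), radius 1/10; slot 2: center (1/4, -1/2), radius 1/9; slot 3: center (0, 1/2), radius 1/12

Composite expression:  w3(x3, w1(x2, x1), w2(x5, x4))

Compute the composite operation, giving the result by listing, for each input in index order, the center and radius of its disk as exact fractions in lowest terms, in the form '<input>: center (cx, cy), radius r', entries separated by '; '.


x1: center (11/36, -5/9), radius 1/54; x2: center (1/4, -4/9), radius 1/72; x3: center (-1/4, -1/4), radius 1/10; x4: center (-1/24, 1/2), radius 1/60; x5: center (1/24, 11/24), radius 1/60

Only the slot chain above each x matters under w3; compose those maps.
for x3, the 1-step affine chain lands on center (-1/4, -1/4), radius 1/10
for x2, the 2-step affine chain lands on center (1/4, -4/9), radius 1/72
for x1, the 2-step affine chain lands on center (11/36, -5/9), radius 1/54
for x5, the 2-step affine chain lands on center (1/24, 11/24), radius 1/60
for x4, the 2-step affine chain lands on center (-1/24, 1/2), radius 1/60


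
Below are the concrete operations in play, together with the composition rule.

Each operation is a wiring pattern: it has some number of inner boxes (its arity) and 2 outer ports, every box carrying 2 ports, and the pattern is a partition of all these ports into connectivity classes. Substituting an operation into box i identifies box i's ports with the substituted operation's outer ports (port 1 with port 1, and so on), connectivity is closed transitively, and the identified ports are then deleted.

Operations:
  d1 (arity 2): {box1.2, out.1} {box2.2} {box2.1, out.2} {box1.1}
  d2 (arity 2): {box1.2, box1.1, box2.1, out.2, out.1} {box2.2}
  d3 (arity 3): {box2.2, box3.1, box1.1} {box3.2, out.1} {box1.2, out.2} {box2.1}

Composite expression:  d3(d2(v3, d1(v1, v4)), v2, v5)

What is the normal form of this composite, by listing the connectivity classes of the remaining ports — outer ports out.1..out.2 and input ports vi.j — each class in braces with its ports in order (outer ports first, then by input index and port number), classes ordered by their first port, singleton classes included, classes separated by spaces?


{out.1, v5.2} {out.2, v1.2, v2.2, v3.1, v3.2, v5.1} {v1.1} {v2.1} {v4.1} {v4.2}

Substituting into d3 glues patterns; closure does the rest.
composing d1 on (v1, v4), with out.j its own outer ports: {out.1, v1.2} {out.2, v4.1} {v1.1} {v4.2}
composing d2 on (v3, v1, v4), with out.j its own outer ports: {out.1, out.2, v1.2, v3.1, v3.2} {v1.1} {v4.1} {v4.2}
composing d3 on (v3, v1, v4, v2, v5), with out.j its own outer ports: {out.1, v5.2} {out.2, v1.2, v2.2, v3.1, v3.2, v5.1} {v1.1} {v2.1} {v4.1} {v4.2}


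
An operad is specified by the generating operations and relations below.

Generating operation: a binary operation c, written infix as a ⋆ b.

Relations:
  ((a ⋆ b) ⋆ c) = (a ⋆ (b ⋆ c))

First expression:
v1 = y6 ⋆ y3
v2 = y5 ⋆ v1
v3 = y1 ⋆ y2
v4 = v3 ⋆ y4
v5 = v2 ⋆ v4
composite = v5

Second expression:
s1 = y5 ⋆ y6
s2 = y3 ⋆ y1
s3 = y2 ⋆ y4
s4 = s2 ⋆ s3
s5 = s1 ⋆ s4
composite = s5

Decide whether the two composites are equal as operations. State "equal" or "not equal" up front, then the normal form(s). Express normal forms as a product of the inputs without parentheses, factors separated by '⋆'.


equal — both sides give y5 ⋆ y6 ⋆ y3 ⋆ y1 ⋆ y2 ⋆ y4


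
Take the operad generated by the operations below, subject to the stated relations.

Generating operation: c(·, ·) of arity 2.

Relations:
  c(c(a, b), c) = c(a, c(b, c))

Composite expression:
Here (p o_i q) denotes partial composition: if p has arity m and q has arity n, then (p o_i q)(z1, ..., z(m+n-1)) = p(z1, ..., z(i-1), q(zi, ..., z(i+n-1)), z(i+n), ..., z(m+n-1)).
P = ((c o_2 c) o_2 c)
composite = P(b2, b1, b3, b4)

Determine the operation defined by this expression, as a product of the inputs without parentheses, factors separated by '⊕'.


b2 ⊕ b1 ⊕ b3 ⊕ b4

All parenthesizations of c agree; list the b-inputs left to right.
c(b1, b3) collapses to b1 ⊕ b3
c(c(b1, b3), b4) collapses to b1 ⊕ b3 ⊕ b4
c(b2, c(c(b1, b3), b4)) collapses to b2 ⊕ b1 ⊕ b3 ⊕ b4


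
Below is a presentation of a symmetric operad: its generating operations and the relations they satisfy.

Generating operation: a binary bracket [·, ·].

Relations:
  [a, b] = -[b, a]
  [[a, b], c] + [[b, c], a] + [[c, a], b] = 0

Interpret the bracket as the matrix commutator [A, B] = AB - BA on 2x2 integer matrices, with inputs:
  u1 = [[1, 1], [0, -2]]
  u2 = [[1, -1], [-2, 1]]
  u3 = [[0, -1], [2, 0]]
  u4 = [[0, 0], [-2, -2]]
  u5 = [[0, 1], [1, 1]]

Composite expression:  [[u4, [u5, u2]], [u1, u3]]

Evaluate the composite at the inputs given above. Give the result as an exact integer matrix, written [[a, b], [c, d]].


[[12, -20], [56, -12]]


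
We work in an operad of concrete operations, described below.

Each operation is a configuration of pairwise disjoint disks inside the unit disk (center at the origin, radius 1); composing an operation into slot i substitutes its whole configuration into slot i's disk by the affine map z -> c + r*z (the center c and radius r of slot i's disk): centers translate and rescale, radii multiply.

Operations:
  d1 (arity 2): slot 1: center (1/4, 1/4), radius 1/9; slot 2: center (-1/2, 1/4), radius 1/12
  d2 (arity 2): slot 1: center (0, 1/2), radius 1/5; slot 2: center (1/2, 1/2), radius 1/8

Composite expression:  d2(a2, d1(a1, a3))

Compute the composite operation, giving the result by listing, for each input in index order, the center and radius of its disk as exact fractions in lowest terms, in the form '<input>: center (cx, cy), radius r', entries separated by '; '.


a1: center (17/32, 17/32), radius 1/72; a2: center (0, 1/2), radius 1/5; a3: center (7/16, 17/32), radius 1/96

Follow each a-input down from d2: c' goes to c + r*c', radius to r*r'.
tracing a2 down its 1-map path: center (0, 1/2), radius 1/5
tracing a1 down its 2-map path: center (17/32, 17/32), radius 1/72
tracing a3 down its 2-map path: center (7/16, 17/32), radius 1/96


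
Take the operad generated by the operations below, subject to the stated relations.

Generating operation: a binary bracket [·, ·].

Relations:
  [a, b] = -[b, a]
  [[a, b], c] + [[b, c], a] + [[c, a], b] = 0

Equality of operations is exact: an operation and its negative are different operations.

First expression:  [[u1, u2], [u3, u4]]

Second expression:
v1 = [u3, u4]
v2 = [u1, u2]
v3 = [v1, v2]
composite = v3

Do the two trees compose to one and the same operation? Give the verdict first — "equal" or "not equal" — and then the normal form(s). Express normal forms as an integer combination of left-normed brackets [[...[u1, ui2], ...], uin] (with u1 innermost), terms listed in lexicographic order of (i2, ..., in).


In normal form, the first expression is [[[u1, u2], u3], u4] - [[[u1, u2], u4], u3]
In normal form, the second expression is -[[[u1, u2], u3], u4] + [[[u1, u2], u4], u3]
Different reductions; not equal.

not equal; first: [[[u1, u2], u3], u4] - [[[u1, u2], u4], u3]; second: -[[[u1, u2], u3], u4] + [[[u1, u2], u4], u3]


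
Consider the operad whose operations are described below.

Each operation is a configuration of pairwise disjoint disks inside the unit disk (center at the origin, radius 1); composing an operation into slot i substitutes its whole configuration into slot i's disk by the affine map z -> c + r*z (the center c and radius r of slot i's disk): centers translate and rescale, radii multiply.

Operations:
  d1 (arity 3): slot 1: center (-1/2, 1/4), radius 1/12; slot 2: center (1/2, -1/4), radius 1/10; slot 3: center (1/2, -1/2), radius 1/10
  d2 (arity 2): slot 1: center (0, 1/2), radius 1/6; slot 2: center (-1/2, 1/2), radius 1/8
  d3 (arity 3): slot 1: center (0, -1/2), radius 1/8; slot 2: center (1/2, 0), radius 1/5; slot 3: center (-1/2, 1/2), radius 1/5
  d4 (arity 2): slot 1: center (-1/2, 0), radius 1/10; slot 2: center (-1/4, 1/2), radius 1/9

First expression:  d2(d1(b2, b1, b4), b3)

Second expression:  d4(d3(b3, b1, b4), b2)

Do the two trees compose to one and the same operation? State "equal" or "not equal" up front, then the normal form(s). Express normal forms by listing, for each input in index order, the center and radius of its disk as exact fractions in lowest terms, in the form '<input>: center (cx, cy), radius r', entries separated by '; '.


not equal: they reduce to b1: center (1/12, 11/24), radius 1/60; b2: center (-1/12, 13/24), radius 1/72; b3: center (-1/2, 1/2), radius 1/8; b4: center (1/12, 5/12), radius 1/60 and b1: center (-9/20, 0), radius 1/50; b2: center (-1/4, 1/2), radius 1/9; b3: center (-1/2, -1/20), radius 1/80; b4: center (-11/20, 1/20), radius 1/50

In normal form, the first expression is b1: center (1/12, 11/24), radius 1/60; b2: center (-1/12, 13/24), radius 1/72; b3: center (-1/2, 1/2), radius 1/8; b4: center (1/12, 5/12), radius 1/60
In normal form, the second expression is b1: center (-9/20, 0), radius 1/50; b2: center (-1/4, 1/2), radius 1/9; b3: center (-1/2, -1/20), radius 1/80; b4: center (-11/20, 1/20), radius 1/50
Different reductions; not equal.


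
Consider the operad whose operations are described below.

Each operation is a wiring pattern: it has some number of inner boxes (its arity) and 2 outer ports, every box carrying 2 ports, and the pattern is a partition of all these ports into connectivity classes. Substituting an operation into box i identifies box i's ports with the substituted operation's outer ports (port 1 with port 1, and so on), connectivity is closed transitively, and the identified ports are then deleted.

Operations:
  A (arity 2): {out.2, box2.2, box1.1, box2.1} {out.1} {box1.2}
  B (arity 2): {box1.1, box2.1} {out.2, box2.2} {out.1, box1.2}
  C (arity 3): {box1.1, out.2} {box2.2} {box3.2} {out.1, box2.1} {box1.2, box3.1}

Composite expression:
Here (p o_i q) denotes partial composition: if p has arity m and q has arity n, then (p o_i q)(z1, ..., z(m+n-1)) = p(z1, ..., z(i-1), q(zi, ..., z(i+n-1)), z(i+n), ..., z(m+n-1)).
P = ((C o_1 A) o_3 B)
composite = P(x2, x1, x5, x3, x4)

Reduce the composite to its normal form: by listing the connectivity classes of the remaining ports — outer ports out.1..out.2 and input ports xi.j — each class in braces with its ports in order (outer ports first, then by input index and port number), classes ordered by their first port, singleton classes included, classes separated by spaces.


{out.1, x5.2} {out.2} {x1.1, x1.2, x2.1, x4.1} {x2.2} {x3.1, x5.1} {x3.2} {x4.2}

Reachability decides: close wires over C-identified ports.
the subtree at A composes to {out.1} {out.2, x1.1, x1.2, x2.1} {x2.2} on (x2, x1); out.j = own outer ports
the subtree at B composes to {out.1, x5.2} {out.2, x3.2} {x3.1, x5.1} on (x5, x3); out.j = own outer ports
the subtree at C composes to {out.1, x5.2} {out.2} {x1.1, x1.2, x2.1, x4.1} {x2.2} {x3.1, x5.1} {x3.2} {x4.2} on (x2, x1, x5, x3, x4); out.j = own outer ports


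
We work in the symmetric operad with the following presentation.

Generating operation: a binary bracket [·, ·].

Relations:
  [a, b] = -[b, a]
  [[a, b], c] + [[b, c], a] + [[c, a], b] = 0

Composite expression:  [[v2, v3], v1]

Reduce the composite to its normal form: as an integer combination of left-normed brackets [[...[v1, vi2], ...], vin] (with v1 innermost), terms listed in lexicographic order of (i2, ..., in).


-[[v1, v2], v3] + [[v1, v3], v2]

Left-normed coefficients sit on the v1-initial expansion words.
Composite bracket: [[v2, v3], v1]
Expanding via [a, b] = ab - ba: 4 signed words (2^2 = 4).
Only words starting with v1 matter:
  sign of v1v2v3 is -1, so it contributes -[[v1, v2], v3]
  sign of v1v3v2 is +1, so it contributes +[[v1, v3], v2]


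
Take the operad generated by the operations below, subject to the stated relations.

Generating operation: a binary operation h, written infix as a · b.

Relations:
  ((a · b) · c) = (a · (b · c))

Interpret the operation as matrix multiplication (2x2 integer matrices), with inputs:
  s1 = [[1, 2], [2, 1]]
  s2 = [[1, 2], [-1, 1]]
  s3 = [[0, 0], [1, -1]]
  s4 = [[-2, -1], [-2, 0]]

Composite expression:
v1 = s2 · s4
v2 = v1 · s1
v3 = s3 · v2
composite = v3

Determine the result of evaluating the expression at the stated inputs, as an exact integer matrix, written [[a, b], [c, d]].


[[0, 0], [-10, -14]]

(s2 · s4) = [[-6, -1], [0, 1]]
((s2 · s4) · s1) = [[-8, -13], [2, 1]]
(s3 · ((s2 · s4) · s1)) = [[0, 0], [-10, -14]]


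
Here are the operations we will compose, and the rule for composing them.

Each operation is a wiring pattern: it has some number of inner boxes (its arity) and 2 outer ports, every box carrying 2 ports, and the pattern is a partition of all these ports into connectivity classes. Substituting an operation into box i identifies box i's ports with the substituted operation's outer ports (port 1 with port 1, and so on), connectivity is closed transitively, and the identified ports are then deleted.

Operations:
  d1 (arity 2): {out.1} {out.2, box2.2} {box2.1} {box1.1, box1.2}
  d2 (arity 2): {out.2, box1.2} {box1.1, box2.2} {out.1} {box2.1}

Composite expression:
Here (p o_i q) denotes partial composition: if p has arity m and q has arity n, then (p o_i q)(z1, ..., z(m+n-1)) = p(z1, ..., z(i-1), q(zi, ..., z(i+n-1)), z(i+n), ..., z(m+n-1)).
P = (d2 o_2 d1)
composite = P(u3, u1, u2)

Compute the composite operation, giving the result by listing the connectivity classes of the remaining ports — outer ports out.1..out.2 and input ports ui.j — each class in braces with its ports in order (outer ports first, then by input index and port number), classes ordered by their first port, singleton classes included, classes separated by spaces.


Treat the ports identified at d2 as solder joints: merge, then drop.
after d1, the pattern on (u1, u2) reads {out.1} {out.2, u2.2} {u1.1, u1.2} {u2.1} (out.j = its outer ports)
after d2, the pattern on (u3, u1, u2) reads {out.1} {out.2, u3.2} {u1.1, u1.2} {u2.1} {u2.2, u3.1} (out.j = its outer ports)

{out.1} {out.2, u3.2} {u1.1, u1.2} {u2.1} {u2.2, u3.1}
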